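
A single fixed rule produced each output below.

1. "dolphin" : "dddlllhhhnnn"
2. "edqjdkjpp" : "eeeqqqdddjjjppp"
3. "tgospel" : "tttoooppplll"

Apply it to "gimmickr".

The pattern: keep every other character starting from the first (positions 1st, 3rd, 5th, ...), then repeat every character 3 times.
Applying both steps to "gimmickr": "gmik", then "gggmmmiiikkk".

gggmmmiiikkk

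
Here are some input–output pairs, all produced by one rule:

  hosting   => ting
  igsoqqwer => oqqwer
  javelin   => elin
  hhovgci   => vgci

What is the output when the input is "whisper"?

Rule — delete the first 3 characters.
On "whisper" that produces "sper".

sper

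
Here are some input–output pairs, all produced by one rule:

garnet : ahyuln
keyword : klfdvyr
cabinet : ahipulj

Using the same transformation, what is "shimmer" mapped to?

yopttlz

The rule is to swap the first and last characters, then shift every letter 7 places forward in the alphabet (wrapping around).
For "shimmer", step one produces "rhimmes"; step two turns that into "yopttlz".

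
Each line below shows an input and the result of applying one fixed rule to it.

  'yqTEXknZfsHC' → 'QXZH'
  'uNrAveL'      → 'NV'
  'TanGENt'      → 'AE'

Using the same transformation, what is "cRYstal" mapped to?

The transformation: keep one character in every 3, starting at position 2 (positions 2nd, 5th, 8th, ...), then convert every letter to uppercase.
On "cRYstal": the first step gives "Rt", and the second then gives "RT".

RT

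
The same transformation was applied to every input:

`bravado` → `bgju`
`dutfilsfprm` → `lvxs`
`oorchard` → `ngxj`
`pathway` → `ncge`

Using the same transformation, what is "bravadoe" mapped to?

In each case the input is transformed by: shift every letter 6 places forward in the alphabet (wrapping around), then keep only the last 4 characters.
Starting from "bravadoe": after the first operation, "hxgbgjuk"; after the second, "gjuk".
(Check on "pathway": → "vgzncge" → "ncge" ✓)

gjuk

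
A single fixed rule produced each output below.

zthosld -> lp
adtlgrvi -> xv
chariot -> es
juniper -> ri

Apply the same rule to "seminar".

qe

The transformation: shift every letter 4 places forward in the alphabet (wrapping around), then keep one character in every 3, starting at position 3 (positions 3rd, 6th, 9th, ...).
For "seminar" the result is "qe".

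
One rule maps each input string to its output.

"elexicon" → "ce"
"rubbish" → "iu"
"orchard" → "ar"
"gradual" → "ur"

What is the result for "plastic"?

In each case the input is transformed by: reverse the string, then keep one character in every 3, starting at position 3 (positions 3rd, 6th, 9th, ...).
Starting from "plastic": after the first operation, "citsalp"; after the second, "tl".

tl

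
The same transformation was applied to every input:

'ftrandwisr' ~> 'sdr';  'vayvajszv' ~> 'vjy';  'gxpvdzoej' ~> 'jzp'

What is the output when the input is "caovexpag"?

The rule is to keep one character in every 3, starting at position 3 (positions 3rd, 6th, 9th, ...), then reverse the string.
Starting from "caovexpag": after the first operation, "oxg"; after the second, "gxo".

gxo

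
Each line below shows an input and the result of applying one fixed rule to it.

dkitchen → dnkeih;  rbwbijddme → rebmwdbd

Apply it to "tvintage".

The transformation: take characters alternately from the front and the back (1st, last, 2nd, 2nd-last, ...), then delete the last 2 characters.
For "tvintage" the result is "tevgia".
(Check on "dkitchen": → "dnkeihtc" → "dnkeih" ✓)

tevgia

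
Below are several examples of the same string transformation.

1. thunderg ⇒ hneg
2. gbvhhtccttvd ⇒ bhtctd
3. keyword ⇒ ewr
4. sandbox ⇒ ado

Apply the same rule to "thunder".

Rule — keep every other character starting from the second (positions 2nd, 4th, 6th, ...).
"thunder" → "hne".

hne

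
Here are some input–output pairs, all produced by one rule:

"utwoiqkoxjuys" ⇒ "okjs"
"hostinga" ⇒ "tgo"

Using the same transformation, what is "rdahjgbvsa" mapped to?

In each case the input is transformed by: move the first 2 characters to the end (rotate left by 2), then keep one character in every 3, starting at position 2 (positions 2nd, 5th, 8th, ...).
Applying both steps to "rdahjgbvsa": "ahjgbvsard", then "hba".
(Check on "utwoiqkoxjuys": → "woiqkoxjuysut" → "okjs" ✓)

hba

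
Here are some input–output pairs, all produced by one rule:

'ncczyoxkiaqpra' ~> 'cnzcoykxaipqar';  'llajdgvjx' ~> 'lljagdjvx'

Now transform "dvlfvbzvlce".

vdflbvvzcle

The transformation: swap each adjacent pair of characters (1↔2, 3↔4, ...).
Doing the same to "dvlfvbzvlce": "vdflbvvzcle".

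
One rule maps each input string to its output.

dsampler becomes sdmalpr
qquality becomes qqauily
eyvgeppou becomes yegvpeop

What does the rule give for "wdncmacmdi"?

dwcnammci

In each case the input is transformed by: swap each adjacent pair of characters (1↔2, 3↔4, ...), then delete the last character.
On "wdncmacmdi": the first step gives "dwcnammcid", and the second then gives "dwcnammci".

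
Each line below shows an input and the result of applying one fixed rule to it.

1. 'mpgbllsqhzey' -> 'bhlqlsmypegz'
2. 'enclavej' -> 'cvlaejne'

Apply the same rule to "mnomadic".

The rule is to take characters alternately from the front and the back (1st, last, 2nd, 2nd-last, ...), then swap the front and back halves of the string.
On "mnomadic": the first step gives "mcniodma", and the second then gives "odmamcni".
(Check on "mpgbllsqhzey": → "mypegzbhlqls" → "bhlqlsmypegz" ✓)

odmamcni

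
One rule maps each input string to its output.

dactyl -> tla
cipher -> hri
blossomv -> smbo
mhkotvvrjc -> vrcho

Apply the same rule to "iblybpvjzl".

Rule — swap the front and back halves of the string, then keep every other character starting from the first (positions 1st, 3rd, 5th, ...).
Working it through for "iblybpvjzl": intermediate "pvjzliblyb", final "pjlby".

pjlby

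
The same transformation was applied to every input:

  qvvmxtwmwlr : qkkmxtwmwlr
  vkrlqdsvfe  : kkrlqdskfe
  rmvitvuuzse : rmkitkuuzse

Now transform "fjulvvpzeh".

In each case the input is transformed by: replace every "v" with "k".
So "fjulvvpzeh" becomes "fjulkkpzeh".

fjulkkpzeh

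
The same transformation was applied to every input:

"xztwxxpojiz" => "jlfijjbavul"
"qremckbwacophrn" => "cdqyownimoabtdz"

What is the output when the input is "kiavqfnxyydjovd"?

Each output is the input with this applied: shift every letter 12 places forward in the alphabet (wrapping around).
"kiavqfnxyydjovd" → "wumhcrzjkkpvahp".

wumhcrzjkkpvahp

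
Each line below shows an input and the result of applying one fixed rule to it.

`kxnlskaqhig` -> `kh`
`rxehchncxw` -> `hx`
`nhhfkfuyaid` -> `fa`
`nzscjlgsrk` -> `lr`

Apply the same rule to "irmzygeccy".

Rule — keep one character in every 3, starting at position 3 (positions 3rd, 6th, 9th, ...), then delete the first character.
On "irmzygeccy": the first step gives "mgc", and the second then gives "gc".

gc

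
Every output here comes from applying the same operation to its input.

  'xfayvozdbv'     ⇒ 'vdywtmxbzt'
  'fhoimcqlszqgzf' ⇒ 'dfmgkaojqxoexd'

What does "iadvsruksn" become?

gybtqpsiql

Looking at the pairs, the operation is to shift every letter 2 places backward in the alphabet (wrapping around).
For "iadvsruksn" the result is "gybtqpsiql".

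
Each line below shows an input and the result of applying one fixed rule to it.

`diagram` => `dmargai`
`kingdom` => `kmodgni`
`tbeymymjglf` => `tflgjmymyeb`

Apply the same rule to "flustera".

faretsul

The pattern: move the first character to the end, then reverse the string.
"flustera" → "lusteraf" → "faretsul".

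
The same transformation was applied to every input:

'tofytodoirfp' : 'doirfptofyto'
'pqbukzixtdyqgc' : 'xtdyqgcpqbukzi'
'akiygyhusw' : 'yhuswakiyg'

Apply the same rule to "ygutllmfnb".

Rule — swap the front and back halves of the string.
Doing the same to "ygutllmfnb": "lmfnbygutl".

lmfnbygutl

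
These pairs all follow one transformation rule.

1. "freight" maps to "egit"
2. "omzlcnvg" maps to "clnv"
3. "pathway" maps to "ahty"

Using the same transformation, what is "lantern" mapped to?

Rule — sort the characters into alphabetical order, then keep every other character starting from the first (positions 1st, 3rd, 5th, ...).
"lantern" → "aelnnrt" → "alnt".
(Check on "omzlcnvg": → "cglmnovz" → "clnv" ✓)

alnt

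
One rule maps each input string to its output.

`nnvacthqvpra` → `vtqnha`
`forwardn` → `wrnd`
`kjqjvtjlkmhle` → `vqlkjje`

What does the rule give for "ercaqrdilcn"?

The rule is to sort the characters into reverse alphabetical order, then keep every other character starting from the first (positions 1st, 3rd, 5th, ...).
Doing the same to "ercaqrdilcn": "rqleca".

rqleca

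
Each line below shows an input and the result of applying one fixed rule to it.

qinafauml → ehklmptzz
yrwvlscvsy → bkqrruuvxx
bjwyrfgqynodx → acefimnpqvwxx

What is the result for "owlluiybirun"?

Looking at the pairs, the operation is to shift every letter 1 place backward in the alphabet (wrapping around), then sort the characters into alphabetical order.
On "owlluiybirun": the first step gives "nvkkthxahqtm", and the second then gives "ahhkkmnqttvx".

ahhkkmnqttvx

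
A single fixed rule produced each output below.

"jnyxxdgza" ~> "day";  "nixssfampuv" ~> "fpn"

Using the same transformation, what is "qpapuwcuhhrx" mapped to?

The pattern: move the first 3 characters to the end (rotate left by 3), then keep one character in every 3, starting at position 3 (positions 3rd, 6th, 9th, ...).
"qpapuwcuhhrx" → "whxa".
(Check on "nixssfampuv": → "ssfampuvnix" → "fpn" ✓)

whxa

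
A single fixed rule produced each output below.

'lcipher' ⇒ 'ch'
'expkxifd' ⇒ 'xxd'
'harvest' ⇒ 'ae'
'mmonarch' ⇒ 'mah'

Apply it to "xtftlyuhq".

The transformation: keep one character in every 3, starting at position 2 (positions 2nd, 5th, 8th, ...).
Doing the same to "xtftlyuhq": "tlh".

tlh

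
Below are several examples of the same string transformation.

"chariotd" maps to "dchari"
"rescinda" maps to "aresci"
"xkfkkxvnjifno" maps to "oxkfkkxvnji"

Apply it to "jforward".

djforw

In each case the input is transformed by: move the last character to the front, then delete the last 2 characters.
"jforward" → "djforwar" → "djforw".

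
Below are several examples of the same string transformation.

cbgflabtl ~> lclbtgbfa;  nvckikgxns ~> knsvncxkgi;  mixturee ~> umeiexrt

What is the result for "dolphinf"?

Each output is the input with this applied: take characters alternately from the front and the back (1st, last, 2nd, 2nd-last, ...), then move the last character to the front.
Applying that to "dolphinf" gives "hdfonlip".

hdfonlip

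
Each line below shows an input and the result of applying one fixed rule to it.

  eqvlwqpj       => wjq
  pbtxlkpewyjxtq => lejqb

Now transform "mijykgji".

kii

Rule — keep one character in every 3, starting at position 2 (positions 2nd, 5th, 8th, ...), then move the first character to the end.
On "mijykgji": the first step gives "iki", and the second then gives "kii".
(Check on "pbtxlkpewyjxtq": → "blejq" → "lejqb" ✓)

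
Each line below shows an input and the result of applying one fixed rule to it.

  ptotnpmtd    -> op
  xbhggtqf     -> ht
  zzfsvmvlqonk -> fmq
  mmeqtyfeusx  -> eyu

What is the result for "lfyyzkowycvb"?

Rule — delete the last character, then keep one character in every 3, starting at position 3 (positions 3rd, 6th, 9th, ...).
For "lfyyzkowycvb" the result is "yky".

yky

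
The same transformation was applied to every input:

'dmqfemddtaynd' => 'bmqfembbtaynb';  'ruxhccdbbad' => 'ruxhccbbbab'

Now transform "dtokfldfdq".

btokflbfbq

Looking at the pairs, the operation is to replace every "d" with "b".
"dtokfldfdq" → "btokflbfbq".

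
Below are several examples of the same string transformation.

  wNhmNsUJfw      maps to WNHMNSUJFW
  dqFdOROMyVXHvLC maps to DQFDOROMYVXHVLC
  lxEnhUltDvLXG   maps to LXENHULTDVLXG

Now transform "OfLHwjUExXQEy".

The rule is to convert every letter to uppercase.
So "OfLHwjUExXQEy" becomes "OFLHWJUEXXQEY".

OFLHWJUEXXQEY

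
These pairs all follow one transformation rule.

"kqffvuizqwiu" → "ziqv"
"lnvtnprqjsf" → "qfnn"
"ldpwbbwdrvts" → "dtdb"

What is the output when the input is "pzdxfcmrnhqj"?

Each output is the input with this applied: keep one character in every 3, starting at position 2 (positions 2nd, 5th, 8th, ...), then move the last 2 characters to the front (rotate right by 2).
"pzdxfcmrnhqj" → "zfrq" → "rqzf".

rqzf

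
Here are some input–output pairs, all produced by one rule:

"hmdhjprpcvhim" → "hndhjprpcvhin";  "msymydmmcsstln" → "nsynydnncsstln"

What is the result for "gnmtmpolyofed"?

In each case the input is transformed by: replace every "m" with "n".
For "gnmtmpolyofed" the result is "gnntnpolyofed".

gnntnpolyofed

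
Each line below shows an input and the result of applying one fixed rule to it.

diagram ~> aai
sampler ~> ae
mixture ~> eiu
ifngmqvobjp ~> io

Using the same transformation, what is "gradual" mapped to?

aau

Rule — sort the characters into alphabetical order, then keep only the vowels.
Applying that to "gradual" gives "aau".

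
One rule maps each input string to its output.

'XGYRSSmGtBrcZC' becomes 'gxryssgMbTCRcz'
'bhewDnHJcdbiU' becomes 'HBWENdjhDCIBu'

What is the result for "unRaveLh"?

NUArEVHl

In each case the input is transformed by: swap each adjacent pair of characters (1↔2, 3↔4, ...), then flip the case of every letter.
"unRaveLh" → "nuaRevhL" → "NUArEVHl".
(Check on "bhewDnHJcdbiU": → "hbwenDJHdcibU" → "HBWENdjhDCIBu" ✓)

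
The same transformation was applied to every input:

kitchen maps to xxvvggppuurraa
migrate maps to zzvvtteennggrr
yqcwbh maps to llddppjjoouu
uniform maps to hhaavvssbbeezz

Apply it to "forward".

ssbbeejjnneeqq

The transformation: shift every letter 13 places forward in the alphabet (wrapping around) — i.e. ROT13, then double every character.
For "forward", step one produces "sbejneq"; step two turns that into "ssbbeejjnneeqq".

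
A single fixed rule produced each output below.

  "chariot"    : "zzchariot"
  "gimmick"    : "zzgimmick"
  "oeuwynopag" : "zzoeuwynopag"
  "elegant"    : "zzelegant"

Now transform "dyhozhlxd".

zzdyhozhlxd

In each case the input is transformed by: prepend "zz".
"dyhozhlxd" → "zzdyhozhlxd".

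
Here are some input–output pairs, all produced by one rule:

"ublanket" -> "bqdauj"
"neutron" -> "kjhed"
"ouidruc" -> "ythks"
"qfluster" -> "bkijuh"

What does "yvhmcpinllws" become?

xcsfydbbmi

The pattern: delete the first 2 characters, then shift every letter 10 places backward in the alphabet (wrapping around).
"yvhmcpinllws" → "xcsfydbbmi".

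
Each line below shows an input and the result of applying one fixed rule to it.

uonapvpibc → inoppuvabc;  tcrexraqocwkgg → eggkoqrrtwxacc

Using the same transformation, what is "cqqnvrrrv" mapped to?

The rule is to sort the characters into alphabetical order, then move the first 3 characters to the end (rotate left by 3).
Starting from "cqqnvrrrv": after the first operation, "cnqqrrrvv"; after the second, "qrrrvvcnq".

qrrrvvcnq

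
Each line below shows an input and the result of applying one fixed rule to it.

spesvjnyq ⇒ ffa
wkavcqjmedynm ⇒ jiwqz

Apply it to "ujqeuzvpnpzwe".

Looking at the pairs, the operation is to keep one character in every 3, starting at position 1 (positions 1st, 4th, 7th, ...), then shift every letter 13 places forward in the alphabet (wrapping around) — i.e. ROT13.
Working it through for "ujqeuzvpnpzwe": intermediate "uevpe", final "hricr".

hricr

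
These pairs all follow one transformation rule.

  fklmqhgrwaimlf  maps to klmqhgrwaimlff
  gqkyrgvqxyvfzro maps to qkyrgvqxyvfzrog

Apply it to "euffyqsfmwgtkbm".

uffyqsfmwgtkbme

The rule is to move the first character to the end.
"euffyqsfmwgtkbm" → "uffyqsfmwgtkbme".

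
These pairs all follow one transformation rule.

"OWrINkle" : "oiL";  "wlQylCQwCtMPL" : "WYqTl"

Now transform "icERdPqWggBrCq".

What's happening: keep one character in every 3, starting at position 1 (positions 1st, 4th, 7th, ...), then flip the case of every letter.
On "icERdPqWggBrCq": the first step gives "iRqgC", and the second then gives "IrQGc".

IrQGc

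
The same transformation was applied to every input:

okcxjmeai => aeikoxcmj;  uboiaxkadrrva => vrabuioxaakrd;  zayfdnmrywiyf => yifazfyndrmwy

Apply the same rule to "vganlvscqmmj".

Looking at the pairs, the operation is to swap each adjacent pair of characters (1↔2, 3↔4, ...), then move the last 3 characters to the front (rotate right by 3).
For "vganlvscqmmj", step one produces "gvnavlcsmqjm"; step two turns that into "qjmgvnavlcsm".

qjmgvnavlcsm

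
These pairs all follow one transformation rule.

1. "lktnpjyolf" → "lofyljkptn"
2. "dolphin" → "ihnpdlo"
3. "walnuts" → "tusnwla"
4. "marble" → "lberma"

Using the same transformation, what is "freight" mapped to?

hgtifer

Each output is the input with this applied: move the last 2 characters to the front (rotate right by 2), then take characters alternately from the front and the back (1st, last, 2nd, 2nd-last, ...).
Starting from "freight": after the first operation, "htfreig"; after the second, "hgtifer".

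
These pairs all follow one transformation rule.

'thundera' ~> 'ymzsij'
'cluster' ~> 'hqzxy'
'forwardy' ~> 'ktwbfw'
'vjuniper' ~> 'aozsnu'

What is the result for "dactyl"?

ifhy

Looking at the pairs, the operation is to shift every letter 5 places forward in the alphabet (wrapping around), then delete the last 2 characters.
Applying both steps to "dactyl": "ifhydq", then "ifhy".
(Check on "thundera": → "ymzsijwf" → "ymzsij" ✓)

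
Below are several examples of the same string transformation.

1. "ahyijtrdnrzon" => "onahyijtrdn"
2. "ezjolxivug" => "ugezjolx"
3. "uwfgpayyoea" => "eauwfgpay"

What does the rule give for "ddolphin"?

The transformation: move the last 2 characters to the front (rotate right by 2), then delete the last 2 characters.
For "ddolphin", step one produces "inddolph"; step two turns that into "inddol".
(Check on "ezjolxivug": → "ugezjolxiv" → "ugezjolx" ✓)

inddol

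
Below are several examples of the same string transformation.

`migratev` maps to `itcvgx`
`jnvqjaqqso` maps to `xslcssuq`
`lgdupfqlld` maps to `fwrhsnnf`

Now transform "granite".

cpkvg

In each case the input is transformed by: delete the first 2 characters, then shift every letter 2 places forward in the alphabet (wrapping around).
For "granite", step one produces "anite"; step two turns that into "cpkvg".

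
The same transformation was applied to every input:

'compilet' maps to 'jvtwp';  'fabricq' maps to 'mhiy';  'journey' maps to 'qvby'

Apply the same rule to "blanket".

What's happening: shift every letter 7 places forward in the alphabet (wrapping around), then delete the last 3 characters.
Applying both steps to "blanket": "ishurla", then "ishu".

ishu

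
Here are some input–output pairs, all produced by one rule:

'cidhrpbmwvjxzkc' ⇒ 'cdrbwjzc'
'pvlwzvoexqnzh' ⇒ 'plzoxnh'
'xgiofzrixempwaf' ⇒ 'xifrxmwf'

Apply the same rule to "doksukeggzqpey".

What's happening: keep every other character starting from the first (positions 1st, 3rd, 5th, ...).
So "doksukeggzqpey" becomes "dkuegqe".

dkuegqe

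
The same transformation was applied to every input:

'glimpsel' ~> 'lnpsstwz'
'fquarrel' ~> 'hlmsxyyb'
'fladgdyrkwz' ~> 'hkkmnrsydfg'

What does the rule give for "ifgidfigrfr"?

Rule — sort the characters into alphabetical order, then shift every letter 7 places forward in the alphabet (wrapping around).
For "ifgidfigrfr" the result is "kmmmnnpppyy".

kmmmnnpppyy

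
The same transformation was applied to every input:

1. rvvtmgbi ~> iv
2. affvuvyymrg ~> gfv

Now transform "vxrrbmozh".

In each case the input is transformed by: move the last 3 characters to the front (rotate right by 3), then keep one character in every 3, starting at position 3 (positions 3rd, 6th, 9th, ...).
On "vxrrbmozh": the first step gives "ozhvxrrbm", and the second then gives "hrm".
(Check on "affvuvyymrg": → "mrgaffvuvyy" → "gfv" ✓)

hrm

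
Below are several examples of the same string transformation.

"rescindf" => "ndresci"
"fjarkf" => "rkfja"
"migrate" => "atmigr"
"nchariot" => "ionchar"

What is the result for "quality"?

The pattern: delete the last character, then move the last 2 characters to the front (rotate right by 2).
On "quality": the first step gives "qualit", and the second then gives "itqual".

itqual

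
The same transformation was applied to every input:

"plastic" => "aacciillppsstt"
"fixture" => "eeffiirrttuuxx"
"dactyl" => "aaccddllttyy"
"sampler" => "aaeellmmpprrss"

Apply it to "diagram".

aaaaddggiimmrr

Looking at the pairs, the operation is to double every character, then sort the characters into alphabetical order.
Applying that to "diagram" gives "aaaaddggiimmrr".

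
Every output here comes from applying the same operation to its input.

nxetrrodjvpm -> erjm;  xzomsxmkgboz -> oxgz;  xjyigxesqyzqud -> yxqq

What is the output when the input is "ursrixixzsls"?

sxzs

The pattern: keep one character in every 3, starting at position 3 (positions 3rd, 6th, 9th, ...).
For "ursrixixzsls" the result is "sxzs".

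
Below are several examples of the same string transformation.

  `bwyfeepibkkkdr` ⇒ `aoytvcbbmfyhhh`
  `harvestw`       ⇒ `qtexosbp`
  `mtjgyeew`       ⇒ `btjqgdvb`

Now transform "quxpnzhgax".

What's happening: move the last 2 characters to the front (rotate right by 2), then shift every letter 3 places backward in the alphabet (wrapping around).
Starting from "quxpnzhgax": after the first operation, "axquxpnzhg"; after the second, "xunrumkwed".

xunrumkwed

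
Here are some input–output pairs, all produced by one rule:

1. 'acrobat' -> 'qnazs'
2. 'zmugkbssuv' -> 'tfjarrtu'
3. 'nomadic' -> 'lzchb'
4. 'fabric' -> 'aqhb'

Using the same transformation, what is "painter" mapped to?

Each output is the input with this applied: delete the first 2 characters, then shift every letter 1 place backward in the alphabet (wrapping around).
For "painter", step one produces "inter"; step two turns that into "hmsdq".

hmsdq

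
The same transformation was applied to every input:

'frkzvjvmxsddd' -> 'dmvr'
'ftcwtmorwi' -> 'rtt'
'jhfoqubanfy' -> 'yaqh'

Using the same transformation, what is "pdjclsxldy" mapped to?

The rule is to keep one character in every 3, starting at position 2 (positions 2nd, 5th, 8th, ...), then reverse the string.
On "pdjclsxldy": the first step gives "dll", and the second then gives "lld".

lld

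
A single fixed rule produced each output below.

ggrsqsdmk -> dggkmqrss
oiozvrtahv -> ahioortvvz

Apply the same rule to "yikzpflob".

The rule is to sort the characters into alphabetical order.
"yikzpflob" → "bfiklopyz".

bfiklopyz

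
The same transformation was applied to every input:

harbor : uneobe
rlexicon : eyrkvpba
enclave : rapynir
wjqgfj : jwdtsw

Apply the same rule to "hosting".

ubfgvat

The rule is to shift every letter 13 places forward in the alphabet (wrapping around) — i.e. ROT13.
"hosting" → "ubfgvat".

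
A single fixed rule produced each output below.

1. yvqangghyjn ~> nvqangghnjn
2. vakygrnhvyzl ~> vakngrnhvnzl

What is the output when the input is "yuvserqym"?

nuvserqnm

The transformation: replace every "y" with "n".
Doing the same to "yuvserqym": "nuvserqnm".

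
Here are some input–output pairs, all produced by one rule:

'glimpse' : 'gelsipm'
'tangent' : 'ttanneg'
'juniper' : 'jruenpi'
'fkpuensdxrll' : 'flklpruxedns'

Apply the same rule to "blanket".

btleakn

The pattern: take characters alternately from the front and the back (1st, last, 2nd, 2nd-last, ...).
"blanket" → "btleakn".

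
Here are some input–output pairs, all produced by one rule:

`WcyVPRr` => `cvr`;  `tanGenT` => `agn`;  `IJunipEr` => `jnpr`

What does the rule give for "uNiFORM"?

nfr

The transformation: keep every other character starting from the second (positions 2nd, 4th, 6th, ...), then convert every letter to lowercase.
"uNiFORM" → "NFR" → "nfr".
(Check on "IJunipEr": → "Jnpr" → "jnpr" ✓)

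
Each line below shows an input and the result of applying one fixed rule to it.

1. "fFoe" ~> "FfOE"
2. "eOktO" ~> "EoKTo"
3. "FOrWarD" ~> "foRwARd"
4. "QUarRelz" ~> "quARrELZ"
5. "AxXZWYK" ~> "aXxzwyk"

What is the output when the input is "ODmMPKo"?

odMmpkO

The rule is to flip the case of every letter.
Applying that to "ODmMPKo" gives "odMmpkO".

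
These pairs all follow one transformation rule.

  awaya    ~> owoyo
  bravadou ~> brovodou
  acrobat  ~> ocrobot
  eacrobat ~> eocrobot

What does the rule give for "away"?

Looking at the pairs, the operation is to replace every "a" with "o".
For "away" the result is "owoy".

owoy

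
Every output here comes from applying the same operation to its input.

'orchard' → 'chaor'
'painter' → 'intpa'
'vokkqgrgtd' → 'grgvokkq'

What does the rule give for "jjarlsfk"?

Each output is the input with this applied: delete the last 2 characters, then move the last 3 characters to the front (rotate right by 3).
"jjarlsfk" → "jjarls" → "rlsjja".
(Check on "vokkqgrgtd": → "vokkqgrg" → "grgvokkq" ✓)

rlsjja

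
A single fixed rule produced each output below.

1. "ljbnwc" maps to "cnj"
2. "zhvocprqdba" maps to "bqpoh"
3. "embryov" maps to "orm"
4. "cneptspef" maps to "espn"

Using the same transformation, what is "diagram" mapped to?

agi

Each output is the input with this applied: keep every other character starting from the second (positions 2nd, 4th, 6th, ...), then reverse the string.
"diagram" → "iga" → "agi".
(Check on "zhvocprqdba": → "hopqb" → "bqpoh" ✓)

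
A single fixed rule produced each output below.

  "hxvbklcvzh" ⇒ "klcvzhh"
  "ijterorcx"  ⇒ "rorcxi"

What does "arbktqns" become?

tqnsa

Each output is the input with this applied: move the first character to the end, then delete the first 3 characters.
Starting from "arbktqns": after the first operation, "rbktqnsa"; after the second, "tqnsa".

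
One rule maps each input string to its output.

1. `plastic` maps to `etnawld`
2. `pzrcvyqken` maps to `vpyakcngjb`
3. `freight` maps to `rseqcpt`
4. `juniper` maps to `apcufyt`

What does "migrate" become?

lepxtrc

The transformation: shift every letter 11 places forward in the alphabet (wrapping around), then move the last 3 characters to the front (rotate right by 3).
For "migrate", step one produces "xtrclep"; step two turns that into "lepxtrc".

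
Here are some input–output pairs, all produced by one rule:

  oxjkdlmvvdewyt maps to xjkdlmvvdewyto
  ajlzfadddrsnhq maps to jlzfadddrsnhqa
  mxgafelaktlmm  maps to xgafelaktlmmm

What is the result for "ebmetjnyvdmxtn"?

bmetjnyvdmxtne

What's happening: move the first character to the end.
Doing the same to "ebmetjnyvdmxtn": "bmetjnyvdmxtne".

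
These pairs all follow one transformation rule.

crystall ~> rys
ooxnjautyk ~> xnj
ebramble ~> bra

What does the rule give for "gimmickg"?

The pattern: swap the front and back halves of the string, then keep only the last 3 characters.
On "gimmickg" that produces "imm".

imm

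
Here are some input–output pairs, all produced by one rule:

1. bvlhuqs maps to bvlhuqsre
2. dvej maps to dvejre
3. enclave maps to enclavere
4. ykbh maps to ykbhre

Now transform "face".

The transformation: append "re".
For "face" the result is "facere".

facere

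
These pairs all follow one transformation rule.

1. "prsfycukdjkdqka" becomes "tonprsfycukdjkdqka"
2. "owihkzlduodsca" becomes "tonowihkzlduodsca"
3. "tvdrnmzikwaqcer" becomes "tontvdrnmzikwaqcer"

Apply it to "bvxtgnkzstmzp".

In each case the input is transformed by: prepend "ton".
Applying that to "bvxtgnkzstmzp" gives "tonbvxtgnkzstmzp".

tonbvxtgnkzstmzp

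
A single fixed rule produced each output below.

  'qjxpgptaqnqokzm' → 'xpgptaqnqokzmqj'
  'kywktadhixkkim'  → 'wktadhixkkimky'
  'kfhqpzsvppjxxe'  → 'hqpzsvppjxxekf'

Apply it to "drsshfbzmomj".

In each case the input is transformed by: move the first 2 characters to the end (rotate left by 2).
So "drsshfbzmomj" becomes "sshfbzmomjdr".

sshfbzmomjdr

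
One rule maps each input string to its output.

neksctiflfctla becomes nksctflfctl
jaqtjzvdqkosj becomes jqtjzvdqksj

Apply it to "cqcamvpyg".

cqcmvpyg

The rule is to remove every vowel.
So "cqcamvpyg" becomes "cqcmvpyg".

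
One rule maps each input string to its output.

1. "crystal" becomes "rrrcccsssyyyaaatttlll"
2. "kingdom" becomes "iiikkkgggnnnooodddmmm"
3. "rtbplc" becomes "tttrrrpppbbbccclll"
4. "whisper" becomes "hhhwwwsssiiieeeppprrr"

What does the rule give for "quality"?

The rule is to swap each adjacent pair of characters (1↔2, 3↔4, ...), then repeat every character 3 times.
Applying both steps to "quality": "uqlatiy", then "uuuqqqlllaaatttiiiyyy".

uuuqqqlllaaatttiiiyyy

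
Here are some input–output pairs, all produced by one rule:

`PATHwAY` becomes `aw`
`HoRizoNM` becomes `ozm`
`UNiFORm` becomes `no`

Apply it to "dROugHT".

rg

The transformation: keep one character in every 3, starting at position 2 (positions 2nd, 5th, 8th, ...), then convert every letter to lowercase.
"dROugHT" → "Rg" → "rg".
(Check on "PATHwAY": → "Aw" → "aw" ✓)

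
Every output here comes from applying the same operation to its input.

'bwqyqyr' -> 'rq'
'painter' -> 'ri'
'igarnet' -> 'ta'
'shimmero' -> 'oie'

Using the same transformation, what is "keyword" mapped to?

Each output is the input with this applied: move the last 2 characters to the front (rotate right by 2), then keep one character in every 3, starting at position 2 (positions 2nd, 5th, 8th, ...).
"keyword" → "rdkeywo" → "dy".

dy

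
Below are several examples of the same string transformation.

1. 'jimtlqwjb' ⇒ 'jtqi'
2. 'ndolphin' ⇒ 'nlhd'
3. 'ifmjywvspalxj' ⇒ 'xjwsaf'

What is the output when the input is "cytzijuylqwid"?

izjyqy

Rule — keep every other character starting from the second (positions 2nd, 4th, 6th, ...), then swap the first and last characters.
Working it through for "cytzijuylqwid": intermediate "yzjyqi", final "izjyqy".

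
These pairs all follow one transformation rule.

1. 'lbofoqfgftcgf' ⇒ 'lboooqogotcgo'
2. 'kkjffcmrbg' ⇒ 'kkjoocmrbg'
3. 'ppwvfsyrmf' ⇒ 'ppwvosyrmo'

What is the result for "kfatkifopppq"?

koatkioopppq

Rule — replace every "f" with "o".
So "kfatkifopppq" becomes "koatkioopppq".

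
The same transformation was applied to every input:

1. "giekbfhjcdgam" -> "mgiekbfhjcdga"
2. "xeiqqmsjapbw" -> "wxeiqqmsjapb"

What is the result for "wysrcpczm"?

mwysrcpcz

Each output is the input with this applied: move the last character to the front.
"wysrcpczm" → "mwysrcpcz".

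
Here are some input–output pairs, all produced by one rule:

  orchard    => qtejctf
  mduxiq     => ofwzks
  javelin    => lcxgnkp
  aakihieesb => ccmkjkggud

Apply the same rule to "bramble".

Rule — shift every letter 2 places forward in the alphabet (wrapping around).
Applying that to "bramble" gives "dtcodng".

dtcodng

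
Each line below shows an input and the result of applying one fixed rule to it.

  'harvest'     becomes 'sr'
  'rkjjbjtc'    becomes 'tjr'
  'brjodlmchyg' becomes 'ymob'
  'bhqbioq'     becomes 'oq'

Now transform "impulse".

sp

In each case the input is transformed by: reverse the string, then keep one character in every 3, starting at position 2 (positions 2nd, 5th, 8th, ...).
On "impulse": the first step gives "eslupmi", and the second then gives "sp".
(Check on "harvest": → "tsevrah" → "sr" ✓)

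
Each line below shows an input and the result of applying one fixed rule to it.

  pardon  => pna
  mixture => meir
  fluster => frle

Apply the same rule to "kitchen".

knie

Each output is the input with this applied: take characters alternately from the front and the back (1st, last, 2nd, 2nd-last, ...), then delete the last 3 characters.
On "kitchen": the first step gives "kniethc", and the second then gives "knie".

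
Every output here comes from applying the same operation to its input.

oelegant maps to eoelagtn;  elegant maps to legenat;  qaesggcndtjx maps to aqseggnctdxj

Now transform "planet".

lpnate

What's happening: swap each adjacent pair of characters (1↔2, 3↔4, ...).
Applying that to "planet" gives "lpnate".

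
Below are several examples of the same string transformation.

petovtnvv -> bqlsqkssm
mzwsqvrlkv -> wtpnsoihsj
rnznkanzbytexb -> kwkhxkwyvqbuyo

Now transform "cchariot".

zexoflqz

Looking at the pairs, the operation is to move the first character to the end, then shift every letter 3 places backward in the alphabet (wrapping around).
Applying both steps to "cchariot": "chariotc", then "zexoflqz".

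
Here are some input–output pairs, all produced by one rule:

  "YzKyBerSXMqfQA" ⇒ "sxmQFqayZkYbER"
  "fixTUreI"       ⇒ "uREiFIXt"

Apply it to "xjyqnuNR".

Rule — flip the case of every letter, then swap the front and back halves of the string.
"xjyqnuNR" → "XJYQNUnr" → "NUnrXJYQ".

NUnrXJYQ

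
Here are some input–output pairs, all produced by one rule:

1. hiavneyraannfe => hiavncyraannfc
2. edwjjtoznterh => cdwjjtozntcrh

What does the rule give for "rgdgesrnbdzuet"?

rgdgcsrnbdzuct

In each case the input is transformed by: replace every "e" with "c".
For "rgdgesrnbdzuet" the result is "rgdgcsrnbdzuct".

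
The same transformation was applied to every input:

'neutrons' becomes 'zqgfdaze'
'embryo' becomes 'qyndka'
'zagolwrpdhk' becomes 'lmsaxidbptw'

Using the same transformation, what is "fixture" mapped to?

rujfgdq

The rule is to shift every letter 12 places forward in the alphabet (wrapping around).
Doing the same to "fixture": "rujfgdq".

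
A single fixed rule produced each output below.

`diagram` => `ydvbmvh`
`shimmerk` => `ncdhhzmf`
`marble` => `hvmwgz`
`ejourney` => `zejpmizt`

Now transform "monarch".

Each output is the input with this applied: shift every letter 5 places backward in the alphabet (wrapping around).
On "monarch" that produces "hjivmxc".

hjivmxc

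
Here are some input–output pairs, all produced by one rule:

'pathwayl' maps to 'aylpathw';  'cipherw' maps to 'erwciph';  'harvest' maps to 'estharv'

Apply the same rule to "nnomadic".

The transformation: move the last 3 characters to the front (rotate right by 3).
Applying that to "nnomadic" gives "dicnnoma".

dicnnoma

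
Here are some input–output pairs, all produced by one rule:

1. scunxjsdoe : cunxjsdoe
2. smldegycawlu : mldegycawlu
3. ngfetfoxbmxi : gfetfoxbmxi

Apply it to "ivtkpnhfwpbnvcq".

Each output is the input with this applied: delete the first character.
Applying that to "ivtkpnhfwpbnvcq" gives "vtkpnhfwpbnvcq".

vtkpnhfwpbnvcq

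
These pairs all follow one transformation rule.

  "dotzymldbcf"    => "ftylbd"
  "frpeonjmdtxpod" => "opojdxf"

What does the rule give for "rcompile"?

lopr

In each case the input is transformed by: keep every other character starting from the first (positions 1st, 3rd, 5th, ...), then swap the first and last characters.
Applying both steps to "rcompile": "ropl", then "lopr".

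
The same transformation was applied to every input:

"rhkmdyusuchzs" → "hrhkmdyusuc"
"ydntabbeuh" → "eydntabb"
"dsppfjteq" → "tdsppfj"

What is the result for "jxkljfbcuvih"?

vjxkljfbcu

Each output is the input with this applied: delete the last 2 characters, then move the last character to the front.
"jxkljfbcuvih" → "vjxkljfbcu".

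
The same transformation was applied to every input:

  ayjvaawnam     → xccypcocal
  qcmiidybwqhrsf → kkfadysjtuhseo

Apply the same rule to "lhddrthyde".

Looking at the pairs, the operation is to move the first 3 characters to the end (rotate left by 3), then shift every letter 2 places forward in the alphabet (wrapping around).
Applying both steps to "lhddrthyde": "drthydelhd", then "ftvjafgnjf".

ftvjafgnjf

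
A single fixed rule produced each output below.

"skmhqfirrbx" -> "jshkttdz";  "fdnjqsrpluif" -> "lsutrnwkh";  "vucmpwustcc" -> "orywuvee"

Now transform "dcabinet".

The rule is to delete the first 3 characters, then shift every letter 2 places forward in the alphabet (wrapping around).
For "dcabinet" the result is "dkpgv".

dkpgv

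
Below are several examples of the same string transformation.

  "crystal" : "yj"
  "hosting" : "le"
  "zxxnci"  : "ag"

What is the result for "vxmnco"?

In each case the input is transformed by: shift every letter 2 places backward in the alphabet (wrapping around), then keep only the last 2 characters.
Working it through for "vxmnco": intermediate "tvklam", final "am".

am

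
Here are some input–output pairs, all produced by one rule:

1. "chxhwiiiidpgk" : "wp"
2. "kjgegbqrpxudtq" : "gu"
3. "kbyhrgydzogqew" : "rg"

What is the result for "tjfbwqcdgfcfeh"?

In each case the input is transformed by: keep every other character starting from the first (positions 1st, 3rd, 5th, ...), then keep one character in every 3, starting at position 3 (positions 3rd, 6th, 9th, ...).
Working it through for "tjfbwqcdgfcfeh": intermediate "tfwcgce", final "wc".
(Check on "kbyhrgydzogqew": → "kyryzge" → "rg" ✓)

wc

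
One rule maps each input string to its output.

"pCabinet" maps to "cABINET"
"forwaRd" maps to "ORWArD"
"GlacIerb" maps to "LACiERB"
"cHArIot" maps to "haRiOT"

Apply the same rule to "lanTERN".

ANtern

Each output is the input with this applied: flip the case of every letter, then delete the first character.
Applying both steps to "lanTERN": "LANtern", then "ANtern".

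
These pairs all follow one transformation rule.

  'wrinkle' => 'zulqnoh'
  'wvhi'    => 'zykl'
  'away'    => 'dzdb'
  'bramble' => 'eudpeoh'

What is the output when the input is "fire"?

The transformation: shift every letter 3 places forward in the alphabet (wrapping around).
For "fire" the result is "iluh".

iluh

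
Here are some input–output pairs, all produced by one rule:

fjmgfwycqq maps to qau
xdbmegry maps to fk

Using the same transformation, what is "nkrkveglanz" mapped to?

Each output is the input with this applied: keep one character in every 3, starting at position 3 (positions 3rd, 6th, 9th, ...), then shift every letter 4 places forward in the alphabet (wrapping around).
"nkrkveglanz" → "rea" → "vie".
(Check on "fjmgfwycqq": → "mwq" → "qau" ✓)

vie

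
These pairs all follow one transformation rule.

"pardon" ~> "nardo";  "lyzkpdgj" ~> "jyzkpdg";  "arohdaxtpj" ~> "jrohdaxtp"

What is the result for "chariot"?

thario

Rule — swap the first and last characters, then delete the last character.
Applying that to "chariot" gives "thario".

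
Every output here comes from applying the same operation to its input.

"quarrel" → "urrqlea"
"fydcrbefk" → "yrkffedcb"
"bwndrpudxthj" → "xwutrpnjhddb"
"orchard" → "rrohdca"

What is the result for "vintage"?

vtnigea

Each output is the input with this applied: sort the characters into reverse alphabetical order.
"vintage" → "vtnigea".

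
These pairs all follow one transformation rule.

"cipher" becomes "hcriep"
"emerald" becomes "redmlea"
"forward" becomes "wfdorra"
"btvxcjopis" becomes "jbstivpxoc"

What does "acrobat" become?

In each case the input is transformed by: take characters alternately from the front and the back (1st, last, 2nd, 2nd-last, ...), then move the last character to the front.
For "acrobat" the result is "oatcarb".

oatcarb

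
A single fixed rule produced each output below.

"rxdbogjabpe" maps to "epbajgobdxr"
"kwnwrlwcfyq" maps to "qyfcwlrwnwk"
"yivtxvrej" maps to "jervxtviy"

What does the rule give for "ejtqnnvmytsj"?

In each case the input is transformed by: reverse the string.
"ejtqnnvmytsj" → "jstymvnnqtje".

jstymvnnqtje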